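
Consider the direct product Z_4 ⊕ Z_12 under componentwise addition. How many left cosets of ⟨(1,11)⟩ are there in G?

4

|⟨(1,11)⟩| = 12 and |G| = 48.
By Lagrange, [G : H] = |G|/|H| = 48/12 = 4.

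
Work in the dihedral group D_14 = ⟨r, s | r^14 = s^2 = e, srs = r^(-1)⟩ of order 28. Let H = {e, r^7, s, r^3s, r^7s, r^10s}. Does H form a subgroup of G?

No

|H| = 6 does not divide |G| = 28, so by Lagrange H is not a subgroup.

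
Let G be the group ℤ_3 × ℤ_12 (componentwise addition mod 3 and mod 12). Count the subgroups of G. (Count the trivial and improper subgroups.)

18

|G| = 36, so by Lagrange every subgroup order divides 36. Divisors: 1, 2, 3, 4, 6, 9, 12, 18, 36.
Subgroups by order — order 1: 1; order 2: 1; order 3: 4; order 4: 1; order 6: 4; order 9: 1; order 12: 4; order 18: 1; order 36: 1.
Total: 1 + 1 + 4 + 1 + 4 + 1 + 4 + 1 + 1 = 18.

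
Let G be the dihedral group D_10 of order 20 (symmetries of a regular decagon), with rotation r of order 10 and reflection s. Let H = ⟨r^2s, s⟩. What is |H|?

|⟨r^2s⟩| = 2 and |⟨s⟩| = 2, so |H| is a multiple of lcm(2, 2) = 2 and divides |G| = 20.
Closing under the operation: H = {e, r^2, r^4, r^6, r^8, s, r^2s, r^4s, r^6s, r^8s}, so |H| = 10.

10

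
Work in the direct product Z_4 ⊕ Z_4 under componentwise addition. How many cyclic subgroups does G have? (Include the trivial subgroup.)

10

A cyclic subgroup of order d is generated by each of its φ(d) elements of order d, so the cyclic subgroups of order d number (#elements of order d)/φ(d).
Cyclic subgroups by order — order 1: 1; order 2: 3; order 4: 6.
Total: 10.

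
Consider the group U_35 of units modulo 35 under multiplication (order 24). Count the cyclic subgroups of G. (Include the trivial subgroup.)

A cyclic subgroup of order d is generated by each of its φ(d) elements of order d, so the cyclic subgroups of order d number (#elements of order d)/φ(d).
Cyclic subgroups by order — order 1: 1; order 2: 3; order 3: 1; order 4: 2; order 6: 3; order 12: 2.
Total: 12.

12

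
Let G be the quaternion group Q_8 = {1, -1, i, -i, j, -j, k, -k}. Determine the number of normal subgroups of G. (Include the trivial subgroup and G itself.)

6

G has 6 subgroups. Checking conjugation-invariance by order — order 1: 1/1 normal; order 2: 1/1 normal; order 4: 3/3 normal; order 8: 1/1 normal.
Total normal subgroups: 6.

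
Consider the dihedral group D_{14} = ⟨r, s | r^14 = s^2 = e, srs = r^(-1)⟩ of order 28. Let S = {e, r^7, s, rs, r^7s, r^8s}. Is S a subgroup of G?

|S| = 6 does not divide |G| = 28, so by Lagrange S is not a subgroup.

No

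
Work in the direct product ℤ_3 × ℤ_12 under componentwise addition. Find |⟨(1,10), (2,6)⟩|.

18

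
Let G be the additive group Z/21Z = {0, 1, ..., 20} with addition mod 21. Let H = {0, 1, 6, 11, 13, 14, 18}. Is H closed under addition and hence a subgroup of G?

1 ∈ H but its inverse 20 ∉ H, so H is not a subgroup.

No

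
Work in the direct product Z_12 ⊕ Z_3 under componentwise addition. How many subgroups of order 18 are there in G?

|G| = 36 and 18 | 36, so subgroups of order 18 are possible by Lagrange.
The subgroups of order 18 are: {(0,0), (0,1), (0,2), (2,0), (2,1), (2,2), (4,0), (4,1), (4,2), (6,0), (6,1), (6,2), (8,0), (8,1), (8,2), (10,0), (10,1), (10,2)}.
So G has 1 subgroup of order 18.

1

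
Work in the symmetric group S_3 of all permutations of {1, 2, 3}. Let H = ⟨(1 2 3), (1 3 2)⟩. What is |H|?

3

|⟨(1 2 3)⟩| = 3 and |⟨(1 3 2)⟩| = 3, so |H| is a multiple of lcm(3, 3) = 3 and divides |G| = 6.
Closing under the operation: H = {e, (1 2 3), (1 3 2)}, so |H| = 3.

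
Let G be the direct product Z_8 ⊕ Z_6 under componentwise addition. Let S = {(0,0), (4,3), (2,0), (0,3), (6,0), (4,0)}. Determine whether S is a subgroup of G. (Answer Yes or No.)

Closure fails: (4,3) + (2,0) = (6,3) ∉ S. So S is not a subgroup.

No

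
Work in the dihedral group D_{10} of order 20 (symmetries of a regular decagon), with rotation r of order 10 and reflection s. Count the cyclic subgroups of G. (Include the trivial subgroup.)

A cyclic subgroup of order d is generated by each of its φ(d) elements of order d, so the cyclic subgroups of order d number (#elements of order d)/φ(d).
Cyclic subgroups by order — order 1: 1; order 2: 11; order 5: 1; order 10: 1.
Total: 14.

14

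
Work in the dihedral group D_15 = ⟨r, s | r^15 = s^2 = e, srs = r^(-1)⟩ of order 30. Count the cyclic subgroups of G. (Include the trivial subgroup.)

19

Each element a generates a cyclic subgroup ⟨a⟩; distinct elements may generate the same one (a cyclic group of order d has φ(d) generators).
Cyclic subgroups by order — order 1: 1; order 2: 15; order 3: 1; order 5: 1; order 15: 1.
Total: 19.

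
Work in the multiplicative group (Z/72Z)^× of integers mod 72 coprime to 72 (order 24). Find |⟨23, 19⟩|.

12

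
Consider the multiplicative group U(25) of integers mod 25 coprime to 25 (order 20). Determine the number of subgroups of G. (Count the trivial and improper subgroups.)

|G| = 20, so by Lagrange every subgroup order divides 20. Divisors: 1, 2, 4, 5, 10, 20.
Subgroups by order — order 1: 1; order 2: 1; order 4: 1; order 5: 1; order 10: 1; order 20: 1.
Total: 1 + 1 + 1 + 1 + 1 + 1 = 6.

6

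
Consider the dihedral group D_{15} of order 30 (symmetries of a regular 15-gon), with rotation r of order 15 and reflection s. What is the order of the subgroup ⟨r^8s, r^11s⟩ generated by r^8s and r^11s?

|⟨r^8s⟩| = 2 and |⟨r^11s⟩| = 2, so |H| is a multiple of lcm(2, 2) = 2 and divides |G| = 30.
Closing under the operation: H = {e, r^3, r^6, r^9, r^12, r^2s, r^5s, r^8s, r^11s, r^14s}, so |H| = 10.

10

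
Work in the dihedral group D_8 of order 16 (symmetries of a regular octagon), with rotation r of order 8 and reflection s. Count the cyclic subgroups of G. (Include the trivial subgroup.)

Each element a generates a cyclic subgroup ⟨a⟩; distinct elements may generate the same one (a cyclic group of order d has φ(d) generators).
Cyclic subgroups by order — order 1: 1; order 2: 9; order 4: 1; order 8: 1.
Total: 12.

12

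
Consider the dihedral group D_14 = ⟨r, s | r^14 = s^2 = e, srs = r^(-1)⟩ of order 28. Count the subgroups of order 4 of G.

7

|G| = 28 and 4 | 28, so subgroups of order 4 are possible by Lagrange.
The subgroups of order 4 are: {e, r^7, r^3s, r^10s}; {e, r^7, r^4s, r^11s}; {e, r^7, r^5s, r^12s}; {e, r^7, r^6s, r^13s}; … (7 in all).
So G has 7 subgroups of order 4.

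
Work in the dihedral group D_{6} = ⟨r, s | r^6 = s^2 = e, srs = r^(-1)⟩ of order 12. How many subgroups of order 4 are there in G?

|G| = 12 and 4 | 12, so subgroups of order 4 are possible by Lagrange.
The subgroups of order 4 are: {e, r^3, r^2s, r^5s}; {e, r^3, s, r^3s}; {e, r^3, rs, r^4s}.
So G has 3 subgroups of order 4.

3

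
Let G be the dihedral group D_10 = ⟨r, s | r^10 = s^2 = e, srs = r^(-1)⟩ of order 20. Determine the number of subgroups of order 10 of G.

3

|G| = 20 and 10 | 20, so subgroups of order 10 are possible by Lagrange.
The subgroups of order 10 are: {e, r, r^2, r^3, r^4, r^5, r^6, r^7, r^8, r^9}; {e, r^2, r^4, r^6, r^8, s, r^2s, r^4s, r^6s, r^8s}; {e, r^2, r^4, r^6, r^8, rs, r^3s, r^5s, r^7s, r^9s}.
So G has 3 subgroups of order 10.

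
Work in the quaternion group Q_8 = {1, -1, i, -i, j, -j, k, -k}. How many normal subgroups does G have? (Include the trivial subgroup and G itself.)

6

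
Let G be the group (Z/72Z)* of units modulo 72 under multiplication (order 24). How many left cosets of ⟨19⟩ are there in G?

12

|⟨19⟩| = 2 and |G| = 24.
By Lagrange, [G : H] = |G|/|H| = 24/2 = 12.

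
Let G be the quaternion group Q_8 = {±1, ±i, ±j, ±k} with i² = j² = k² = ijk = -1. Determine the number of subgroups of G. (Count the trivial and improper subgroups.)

|G| = 8, so by Lagrange every subgroup order divides 8. Divisors: 1, 2, 4, 8.
Subgroups by order — order 1: 1; order 2: 1; order 4: 3; order 8: 1.
Total: 1 + 1 + 3 + 1 = 6.

6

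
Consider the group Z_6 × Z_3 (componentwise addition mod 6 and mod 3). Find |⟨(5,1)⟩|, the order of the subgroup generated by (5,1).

6

The order of (5,1) in Z_6 × Z_3 is lcm(ord(5) in Z_6, ord(1) in Z_3).
ord(5) = 6 and ord(1) = 3, so |⟨(5,1)⟩| = lcm(6, 3) = 6.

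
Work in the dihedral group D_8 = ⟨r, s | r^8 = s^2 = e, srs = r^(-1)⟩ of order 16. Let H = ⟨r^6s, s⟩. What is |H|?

8

|⟨r^6s⟩| = 2 and |⟨s⟩| = 2, so |H| is a multiple of lcm(2, 2) = 2 and divides |G| = 16.
Closing under the operation: H = {e, r^2, r^4, r^6, s, r^2s, r^4s, r^6s}, so |H| = 8.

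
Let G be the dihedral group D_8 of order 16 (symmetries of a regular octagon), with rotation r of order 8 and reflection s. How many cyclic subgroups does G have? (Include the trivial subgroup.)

12

Group the elements of G by the cyclic subgroup they generate; each cyclic subgroup of order d accounts for φ(d) elements.
Cyclic subgroups by order — order 1: 1; order 2: 9; order 4: 1; order 8: 1.
Total: 12.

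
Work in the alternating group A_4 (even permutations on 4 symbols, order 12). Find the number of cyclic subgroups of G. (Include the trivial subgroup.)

8

Each element a generates a cyclic subgroup ⟨a⟩; distinct elements may generate the same one (a cyclic group of order d has φ(d) generators).
Cyclic subgroups by order — order 1: 1; order 2: 3; order 3: 4.
Total: 8.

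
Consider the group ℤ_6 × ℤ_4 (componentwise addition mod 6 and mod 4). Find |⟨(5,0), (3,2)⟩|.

12

|⟨(5,0)⟩| = 6 and |⟨(3,2)⟩| = 2, so |H| is a multiple of lcm(6, 2) = 6 and divides |G| = 24.
Closing under the operation: H = {(0,0), (0,2), (1,0), (1,2), (2,0), (2,2), (3,0), (3,2), (4,0), (4,2), (5,0), (5,2)}, so |H| = 12.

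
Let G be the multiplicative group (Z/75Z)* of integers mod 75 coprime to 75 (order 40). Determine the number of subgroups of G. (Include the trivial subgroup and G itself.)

|G| = 40, so by Lagrange every subgroup order divides 40. Divisors: 1, 2, 4, 5, 8, 10, 20, 40.
Subgroups by order — order 1: 1; order 2: 3; order 4: 3; order 5: 1; order 8: 1; order 10: 3; order 20: 3; order 40: 1.
Total: 1 + 3 + 3 + 1 + 1 + 3 + 3 + 1 = 16.

16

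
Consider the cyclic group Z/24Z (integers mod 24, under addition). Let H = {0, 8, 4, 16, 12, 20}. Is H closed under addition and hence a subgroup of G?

|H| = 6 divides |G| = 24, consistent with Lagrange.
H contains the identity, every element's inverse is in H, and H is closed under +: it is a subgroup.
In fact H = ⟨4⟩.

Yes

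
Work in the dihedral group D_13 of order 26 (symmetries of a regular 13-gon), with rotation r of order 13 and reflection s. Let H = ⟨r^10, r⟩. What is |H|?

|⟨r^10⟩| = 13 and |⟨r⟩| = 13, so |H| is a multiple of lcm(13, 13) = 13 and divides |G| = 26.
Closing under the operation: H = {e, r, r^2, r^3, r^4, r^5, r^6, r^7, r^8, r^9, r^10, r^11, r^12}, so |H| = 13.

13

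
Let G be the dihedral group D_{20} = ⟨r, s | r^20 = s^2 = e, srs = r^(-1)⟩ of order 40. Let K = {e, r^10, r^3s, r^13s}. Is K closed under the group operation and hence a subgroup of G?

Yes

|K| = 4 divides |G| = 40, consistent with Lagrange.
K contains the identity, every element's inverse is in K, and K is closed under ·: it is a subgroup.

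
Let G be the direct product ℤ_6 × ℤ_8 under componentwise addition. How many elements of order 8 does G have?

An element (a,b) has order lcm(ord(a), ord(b)); count pairs with lcm equal to 8.
Enumerating gives 8 such elements.

8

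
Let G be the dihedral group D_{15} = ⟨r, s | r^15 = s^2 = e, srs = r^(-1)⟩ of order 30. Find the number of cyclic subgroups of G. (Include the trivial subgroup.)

19

Each element a generates a cyclic subgroup ⟨a⟩; distinct elements may generate the same one (a cyclic group of order d has φ(d) generators).
Cyclic subgroups by order — order 1: 1; order 2: 15; order 3: 1; order 5: 1; order 15: 1.
Total: 19.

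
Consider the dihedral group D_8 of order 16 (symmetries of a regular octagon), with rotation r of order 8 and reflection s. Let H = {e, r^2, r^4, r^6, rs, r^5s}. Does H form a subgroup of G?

|H| = 6 does not divide |G| = 16, so by Lagrange H is not a subgroup.

No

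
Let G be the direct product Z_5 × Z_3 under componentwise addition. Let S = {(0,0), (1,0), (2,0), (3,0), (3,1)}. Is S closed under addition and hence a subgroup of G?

No

(1,0) ∈ S but its inverse (4,0) ∉ S, so S is not a subgroup.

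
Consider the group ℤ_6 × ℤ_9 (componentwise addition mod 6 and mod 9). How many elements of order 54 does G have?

An element (a,b) has order lcm(ord(a), ord(b)); count pairs with lcm equal to 54.
Enumerating gives 0 such elements.

0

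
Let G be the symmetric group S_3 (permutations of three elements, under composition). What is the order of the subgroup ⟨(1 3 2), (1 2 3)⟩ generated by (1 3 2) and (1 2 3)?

3

|⟨(1 3 2)⟩| = 3 and |⟨(1 2 3)⟩| = 3, so |H| is a multiple of lcm(3, 3) = 3 and divides |G| = 6.
Closing under the operation: H = {e, (1 2 3), (1 3 2)}, so |H| = 3.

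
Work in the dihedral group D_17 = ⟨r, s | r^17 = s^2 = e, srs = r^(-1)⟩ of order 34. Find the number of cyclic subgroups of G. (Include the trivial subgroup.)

19

Each element a generates a cyclic subgroup ⟨a⟩; distinct elements may generate the same one (a cyclic group of order d has φ(d) generators).
Cyclic subgroups by order — order 1: 1; order 2: 17; order 17: 1.
Total: 19.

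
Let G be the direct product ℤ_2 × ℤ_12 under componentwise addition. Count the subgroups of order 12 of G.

|G| = 24 and 12 | 24, so subgroups of order 12 are possible by Lagrange.
The subgroups of order 12 are: {(0,0), (0,1), (0,2), (0,3), (0,4), (0,5), (0,6), (0,7), (0,8), (0,9), (0,10), (0,11)}; {(0,0), (0,2), (0,4), (0,6), (0,8), (0,10), (1,0), (1,2), (1,4), (1,6), (1,8), (1,10)}; {(0,0), (0,2), (0,4), (0,6), (0,8), (0,10), (1,1), (1,3), (1,5), (1,7), (1,9), (1,11)}.
So G has 3 subgroups of order 12.

3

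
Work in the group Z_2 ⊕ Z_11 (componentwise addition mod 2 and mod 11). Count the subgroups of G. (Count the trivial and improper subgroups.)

4

|G| = 22, so by Lagrange every subgroup order divides 22. Divisors: 1, 2, 11, 22.
Subgroups by order — order 1: 1; order 2: 1; order 11: 1; order 22: 1.
Total: 1 + 1 + 1 + 1 = 4.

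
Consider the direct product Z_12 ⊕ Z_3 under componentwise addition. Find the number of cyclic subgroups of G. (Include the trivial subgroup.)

15

Group the elements of G by the cyclic subgroup they generate; each cyclic subgroup of order d accounts for φ(d) elements.
Cyclic subgroups by order — order 1: 1; order 2: 1; order 3: 4; order 4: 1; order 6: 4; order 12: 4.
Total: 15.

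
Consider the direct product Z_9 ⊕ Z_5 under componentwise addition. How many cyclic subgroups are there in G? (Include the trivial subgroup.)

6

Group the elements of G by the cyclic subgroup they generate; each cyclic subgroup of order d accounts for φ(d) elements.
Cyclic subgroups by order — order 1: 1; order 3: 1; order 5: 1; order 9: 1; order 15: 1; order 45: 1.
Total: 6.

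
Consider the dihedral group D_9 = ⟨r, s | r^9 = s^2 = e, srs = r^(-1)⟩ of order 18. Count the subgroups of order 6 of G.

3

|G| = 18 and 6 | 18, so subgroups of order 6 are possible by Lagrange.
The subgroups of order 6 are: {e, r^3, r^6, r^2s, r^5s, r^8s}; {e, r^3, r^6, s, r^3s, r^6s}; {e, r^3, r^6, rs, r^4s, r^7s}.
So G has 3 subgroups of order 6.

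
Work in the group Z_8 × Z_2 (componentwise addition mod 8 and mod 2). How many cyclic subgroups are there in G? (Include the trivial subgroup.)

A cyclic subgroup of order d is generated by each of its φ(d) elements of order d, so the cyclic subgroups of order d number (#elements of order d)/φ(d).
Cyclic subgroups by order — order 1: 1; order 2: 3; order 4: 2; order 8: 2.
Total: 8.

8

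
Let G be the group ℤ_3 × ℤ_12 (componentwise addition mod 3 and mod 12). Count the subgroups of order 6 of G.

4

|G| = 36 and 6 | 36, so subgroups of order 6 are possible by Lagrange.
The subgroups of order 6 are: {(0,0), (0,2), (0,4), (0,6), (0,8), (0,10)}; {(0,0), (0,6), (1,0), (1,6), (2,0), (2,6)}; {(0,0), (0,6), (1,4), (1,10), (2,2), (2,8)}; {(0,0), (0,6), (1,2), (1,8), (2,4), (2,10)}.
So G has 4 subgroups of order 6.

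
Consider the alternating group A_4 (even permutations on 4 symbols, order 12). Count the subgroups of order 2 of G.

|G| = 12 and 2 | 12, so subgroups of order 2 are possible by Lagrange.
The subgroups of order 2 are: {e, (1 2)(3 4)}; {e, (1 3)(2 4)}; {e, (1 4)(2 3)}.
So G has 3 subgroups of order 2.

3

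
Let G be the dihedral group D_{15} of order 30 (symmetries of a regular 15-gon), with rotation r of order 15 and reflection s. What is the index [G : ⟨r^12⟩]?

|⟨r^12⟩| = 5 and |G| = 30.
By Lagrange, [G : H] = |G|/|H| = 30/5 = 6.

6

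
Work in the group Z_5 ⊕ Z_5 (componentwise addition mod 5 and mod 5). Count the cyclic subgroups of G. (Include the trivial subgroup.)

A cyclic subgroup of order d is generated by each of its φ(d) elements of order d, so the cyclic subgroups of order d number (#elements of order d)/φ(d).
Cyclic subgroups by order — order 1: 1; order 5: 6.
Total: 7.

7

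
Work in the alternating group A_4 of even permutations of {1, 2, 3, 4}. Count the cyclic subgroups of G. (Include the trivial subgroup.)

Group the elements of G by the cyclic subgroup they generate; each cyclic subgroup of order d accounts for φ(d) elements.
Cyclic subgroups by order — order 1: 1; order 2: 3; order 3: 4.
Total: 8.

8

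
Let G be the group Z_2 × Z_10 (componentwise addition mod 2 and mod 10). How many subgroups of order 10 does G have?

|G| = 20 and 10 | 20, so subgroups of order 10 are possible by Lagrange.
The subgroups of order 10 are: {(0,0), (0,1), (0,2), (0,3), (0,4), (0,5), (0,6), (0,7), (0,8), (0,9)}; {(0,0), (0,2), (0,4), (0,6), (0,8), (1,0), (1,2), (1,4), (1,6), (1,8)}; {(0,0), (0,2), (0,4), (0,6), (0,8), (1,1), (1,3), (1,5), (1,7), (1,9)}.
So G has 3 subgroups of order 10.

3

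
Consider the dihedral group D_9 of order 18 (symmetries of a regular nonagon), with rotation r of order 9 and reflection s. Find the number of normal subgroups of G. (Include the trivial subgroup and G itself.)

4

G has 16 subgroups. Checking conjugation-invariance by order — order 1: 1/1 normal; order 2: 0/9 normal; order 3: 1/1 normal; order 6: 0/3 normal; order 9: 1/1 normal; order 18: 1/1 normal.
Total normal subgroups: 4.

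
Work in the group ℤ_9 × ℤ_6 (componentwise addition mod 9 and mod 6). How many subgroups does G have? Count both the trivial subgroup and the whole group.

20

|G| = 54, so by Lagrange every subgroup order divides 54. Divisors: 1, 2, 3, 6, 9, 18, 27, 54.
Subgroups by order — order 1: 1; order 2: 1; order 3: 4; order 6: 4; order 9: 4; order 18: 4; order 27: 1; order 54: 1.
Total: 1 + 1 + 4 + 4 + 4 + 4 + 1 + 1 = 20.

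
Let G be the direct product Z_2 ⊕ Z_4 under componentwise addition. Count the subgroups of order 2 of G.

3

|G| = 8 and 2 | 8, so subgroups of order 2 are possible by Lagrange.
The subgroups of order 2 are: {(0,0), (0,2)}; {(0,0), (1,0)}; {(0,0), (1,2)}.
So G has 3 subgroups of order 2.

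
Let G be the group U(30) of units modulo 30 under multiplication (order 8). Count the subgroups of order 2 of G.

3

|G| = 8 and 2 | 8, so subgroups of order 2 are possible by Lagrange.
The subgroups of order 2 are: {1, 11}; {1, 19}; {1, 29}.
So G has 3 subgroups of order 2.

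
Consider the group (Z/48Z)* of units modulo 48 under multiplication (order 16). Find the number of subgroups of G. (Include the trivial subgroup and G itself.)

|G| = 16, so by Lagrange every subgroup order divides 16. Divisors: 1, 2, 4, 8, 16.
Subgroups by order — order 1: 1; order 2: 7; order 4: 11; order 8: 7; order 16: 1.
Total: 1 + 7 + 11 + 7 + 1 = 27.

27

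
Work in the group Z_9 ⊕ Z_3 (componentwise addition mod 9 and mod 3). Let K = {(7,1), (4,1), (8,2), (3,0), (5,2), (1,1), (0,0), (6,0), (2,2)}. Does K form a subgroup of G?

Yes

|K| = 9 divides |G| = 27, consistent with Lagrange.
K contains the identity, every element's inverse is in K, and K is closed under +: it is a subgroup.
In fact K = ⟨(7,1)⟩.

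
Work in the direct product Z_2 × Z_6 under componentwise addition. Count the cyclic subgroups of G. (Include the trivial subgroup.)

Each element a generates a cyclic subgroup ⟨a⟩; distinct elements may generate the same one (a cyclic group of order d has φ(d) generators).
Cyclic subgroups by order — order 1: 1; order 2: 3; order 3: 1; order 6: 3.
Total: 8.

8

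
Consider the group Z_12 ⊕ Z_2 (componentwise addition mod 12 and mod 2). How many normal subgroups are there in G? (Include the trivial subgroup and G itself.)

G is abelian, so every subgroup is normal.
G has 16 subgroups in total, hence 16 normal subgroups.

16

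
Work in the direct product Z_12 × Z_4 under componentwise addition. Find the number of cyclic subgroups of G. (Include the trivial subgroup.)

Each element a generates a cyclic subgroup ⟨a⟩; distinct elements may generate the same one (a cyclic group of order d has φ(d) generators).
Cyclic subgroups by order — order 1: 1; order 2: 3; order 3: 1; order 4: 6; order 6: 3; order 12: 6.
Total: 20.

20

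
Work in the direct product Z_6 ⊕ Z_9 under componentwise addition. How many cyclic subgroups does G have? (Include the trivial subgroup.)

16

Group the elements of G by the cyclic subgroup they generate; each cyclic subgroup of order d accounts for φ(d) elements.
Cyclic subgroups by order — order 1: 1; order 2: 1; order 3: 4; order 6: 4; order 9: 3; order 18: 3.
Total: 16.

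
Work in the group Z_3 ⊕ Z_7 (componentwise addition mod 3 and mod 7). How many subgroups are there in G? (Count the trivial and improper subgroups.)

4

|G| = 21, so by Lagrange every subgroup order divides 21. Divisors: 1, 3, 7, 21.
Subgroups by order — order 1: 1; order 3: 1; order 7: 1; order 21: 1.
Total: 1 + 1 + 1 + 1 = 4.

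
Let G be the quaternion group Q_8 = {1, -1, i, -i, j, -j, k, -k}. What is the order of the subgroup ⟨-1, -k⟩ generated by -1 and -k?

|⟨-1⟩| = 2 and |⟨-k⟩| = 4, so |H| is a multiple of lcm(2, 4) = 4 and divides |G| = 8.
Closing under the operation: H = {1, -1, k, -k}, so |H| = 4.

4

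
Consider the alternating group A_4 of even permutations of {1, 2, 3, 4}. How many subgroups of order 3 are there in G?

4

|G| = 12 and 3 | 12, so subgroups of order 3 are possible by Lagrange.
The subgroups of order 3 are: {e, (1 2 3), (1 3 2)}; {e, (1 2 4), (1 4 2)}; {e, (1 3 4), (1 4 3)}; {e, (2 3 4), (2 4 3)}.
So G has 4 subgroups of order 3.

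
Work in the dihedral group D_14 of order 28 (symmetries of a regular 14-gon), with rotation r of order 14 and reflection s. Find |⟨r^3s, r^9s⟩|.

14

|⟨r^3s⟩| = 2 and |⟨r^9s⟩| = 2, so |H| is a multiple of lcm(2, 2) = 2 and divides |G| = 28.
Closing under the operation: H = {e, r^2, r^4, r^6, r^8, r^10, r^12, rs, r^3s, r^5s, r^7s, r^9s, r^11s, r^13s}, so |H| = 14.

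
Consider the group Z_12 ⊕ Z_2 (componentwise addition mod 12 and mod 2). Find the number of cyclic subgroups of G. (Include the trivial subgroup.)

Group the elements of G by the cyclic subgroup they generate; each cyclic subgroup of order d accounts for φ(d) elements.
Cyclic subgroups by order — order 1: 1; order 2: 3; order 3: 1; order 4: 2; order 6: 3; order 12: 2.
Total: 12.

12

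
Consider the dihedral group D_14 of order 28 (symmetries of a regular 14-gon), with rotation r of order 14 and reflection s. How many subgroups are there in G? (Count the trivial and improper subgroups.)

28

|G| = 28, so by Lagrange every subgroup order divides 28. Divisors: 1, 2, 4, 7, 14, 28.
Subgroups by order — order 1: 1; order 2: 15; order 4: 7; order 7: 1; order 14: 3; order 28: 1.
Total: 1 + 15 + 7 + 1 + 3 + 1 = 28.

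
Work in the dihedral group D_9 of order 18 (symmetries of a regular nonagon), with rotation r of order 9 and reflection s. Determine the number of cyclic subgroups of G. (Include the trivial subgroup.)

12

A cyclic subgroup of order d is generated by each of its φ(d) elements of order d, so the cyclic subgroups of order d number (#elements of order d)/φ(d).
Cyclic subgroups by order — order 1: 1; order 2: 9; order 3: 1; order 9: 1.
Total: 12.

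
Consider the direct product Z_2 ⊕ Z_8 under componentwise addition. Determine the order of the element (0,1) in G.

8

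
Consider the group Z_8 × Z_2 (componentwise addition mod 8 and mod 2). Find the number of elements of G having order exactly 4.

An element (a,b) has order lcm(ord(a), ord(b)); count pairs with lcm equal to 4.
Enumerating gives 4 such elements.

4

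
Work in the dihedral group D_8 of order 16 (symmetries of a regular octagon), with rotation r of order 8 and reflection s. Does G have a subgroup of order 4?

Yes

4 | 16. A subgroup of order 4 is {e, r^2, r^4, r^6}.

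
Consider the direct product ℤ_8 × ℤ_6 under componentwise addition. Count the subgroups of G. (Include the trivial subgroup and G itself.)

22

|G| = 48, so by Lagrange every subgroup order divides 48. Divisors: 1, 2, 3, 4, 6, 8, 12, 16, 24, 48.
Subgroups by order — order 1: 1; order 2: 3; order 3: 1; order 4: 3; order 6: 3; order 8: 3; order 12: 3; order 16: 1; order 24: 3; order 48: 1.
Total: 1 + 3 + 1 + 3 + 3 + 3 + 3 + 1 + 3 + 1 = 22.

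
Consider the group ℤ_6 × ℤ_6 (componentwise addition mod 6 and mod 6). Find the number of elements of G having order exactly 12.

An element (a,b) has order lcm(ord(a), ord(b)); count pairs with lcm equal to 12.
Enumerating gives 0 such elements.

0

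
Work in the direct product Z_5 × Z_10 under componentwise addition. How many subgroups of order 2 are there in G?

1

|G| = 50 and 2 | 50, so subgroups of order 2 are possible by Lagrange.
The subgroups of order 2 are: {(0,0), (0,5)}.
So G has 1 subgroup of order 2.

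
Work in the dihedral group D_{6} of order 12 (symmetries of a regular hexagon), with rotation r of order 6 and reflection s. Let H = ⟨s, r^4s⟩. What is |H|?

|⟨s⟩| = 2 and |⟨r^4s⟩| = 2, so |H| is a multiple of lcm(2, 2) = 2 and divides |G| = 12.
Closing under the operation: H = {e, r^2, r^4, s, r^2s, r^4s}, so |H| = 6.

6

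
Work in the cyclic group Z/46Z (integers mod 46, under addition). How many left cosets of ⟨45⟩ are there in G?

|⟨45⟩| = 46 and |G| = 46.
By Lagrange, [G : H] = |G|/|H| = 46/46 = 1.

1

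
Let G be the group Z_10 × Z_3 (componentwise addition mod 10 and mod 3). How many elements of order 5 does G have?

4

An element (a,b) has order lcm(ord(a), ord(b)); count pairs with lcm equal to 5.
Enumerating gives 4 such elements.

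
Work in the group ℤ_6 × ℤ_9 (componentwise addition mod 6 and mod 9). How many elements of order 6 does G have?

An element (a,b) has order lcm(ord(a), ord(b)); count pairs with lcm equal to 6.
Enumerating gives 8 such elements.

8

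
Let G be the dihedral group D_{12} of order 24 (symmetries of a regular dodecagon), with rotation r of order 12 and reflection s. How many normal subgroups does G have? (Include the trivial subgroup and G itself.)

9

G has 34 subgroups. Checking conjugation-invariance by order — order 1: 1/1 normal; order 2: 1/13 normal; order 3: 1/1 normal; order 4: 1/7 normal; order 6: 1/5 normal; order 8: 0/3 normal; order 12: 3/3 normal; order 24: 1/1 normal.
Total normal subgroups: 9.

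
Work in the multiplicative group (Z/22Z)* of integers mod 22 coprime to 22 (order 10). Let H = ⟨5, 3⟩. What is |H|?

5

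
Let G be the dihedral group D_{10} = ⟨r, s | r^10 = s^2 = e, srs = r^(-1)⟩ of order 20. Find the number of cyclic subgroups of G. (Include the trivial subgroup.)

14

Group the elements of G by the cyclic subgroup they generate; each cyclic subgroup of order d accounts for φ(d) elements.
Cyclic subgroups by order — order 1: 1; order 2: 11; order 5: 1; order 10: 1.
Total: 14.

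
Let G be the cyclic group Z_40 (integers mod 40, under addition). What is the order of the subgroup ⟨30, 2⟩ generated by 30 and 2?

20

|⟨30⟩| = 4 and |⟨2⟩| = 20, so |H| is a multiple of lcm(4, 20) = 20 and divides |G| = 40.
Closing under the operation: H = {0, 2, 4, 6, 8, 10, 12, 14, 16, 18, 20, 22, 24, 26, 28, 30, 32, 34, 36, 38}, so |H| = 20.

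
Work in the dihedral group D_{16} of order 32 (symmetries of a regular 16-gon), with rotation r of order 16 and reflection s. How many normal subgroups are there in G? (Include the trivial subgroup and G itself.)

8

G has 36 subgroups. Checking conjugation-invariance by order — order 1: 1/1 normal; order 2: 1/17 normal; order 4: 1/9 normal; order 8: 1/5 normal; order 16: 3/3 normal; order 32: 1/1 normal.
Total normal subgroups: 8.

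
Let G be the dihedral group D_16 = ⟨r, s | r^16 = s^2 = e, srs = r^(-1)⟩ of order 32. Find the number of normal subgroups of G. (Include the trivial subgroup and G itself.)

8

G has 36 subgroups. Checking conjugation-invariance by order — order 1: 1/1 normal; order 2: 1/17 normal; order 4: 1/9 normal; order 8: 1/5 normal; order 16: 3/3 normal; order 32: 1/1 normal.
Total normal subgroups: 8.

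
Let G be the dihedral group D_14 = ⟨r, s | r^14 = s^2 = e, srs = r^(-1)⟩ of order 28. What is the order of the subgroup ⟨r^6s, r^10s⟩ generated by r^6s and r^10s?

14

|⟨r^6s⟩| = 2 and |⟨r^10s⟩| = 2, so |H| is a multiple of lcm(2, 2) = 2 and divides |G| = 28.
Closing under the operation: H = {e, r^2, r^4, r^6, r^8, r^10, r^12, s, r^2s, r^4s, r^6s, r^8s, r^10s, r^12s}, so |H| = 14.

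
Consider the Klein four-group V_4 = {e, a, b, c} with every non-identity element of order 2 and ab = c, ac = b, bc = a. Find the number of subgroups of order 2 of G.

|G| = 4 and 2 | 4, so subgroups of order 2 are possible by Lagrange.
The subgroups of order 2 are: {e, a}; {e, b}; {e, c}.
So G has 3 subgroups of order 2.

3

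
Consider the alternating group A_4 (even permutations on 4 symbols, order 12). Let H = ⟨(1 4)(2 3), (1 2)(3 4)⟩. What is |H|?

4

|⟨(1 4)(2 3)⟩| = 2 and |⟨(1 2)(3 4)⟩| = 2, so |H| is a multiple of lcm(2, 2) = 2 and divides |G| = 12.
Closing under the operation: H = {e, (1 2)(3 4), (1 3)(2 4), (1 4)(2 3)}, so |H| = 4.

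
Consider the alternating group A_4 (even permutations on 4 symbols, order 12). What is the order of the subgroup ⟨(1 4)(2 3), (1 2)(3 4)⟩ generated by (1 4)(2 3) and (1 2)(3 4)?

4

|⟨(1 4)(2 3)⟩| = 2 and |⟨(1 2)(3 4)⟩| = 2, so |H| is a multiple of lcm(2, 2) = 2 and divides |G| = 12.
Closing under the operation: H = {e, (1 2)(3 4), (1 3)(2 4), (1 4)(2 3)}, so |H| = 4.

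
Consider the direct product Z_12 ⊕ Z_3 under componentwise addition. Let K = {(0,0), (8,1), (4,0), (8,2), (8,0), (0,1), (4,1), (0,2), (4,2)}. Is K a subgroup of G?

Yes

|K| = 9 divides |G| = 36, consistent with Lagrange.
K contains the identity, every element's inverse is in K, and K is closed under +: it is a subgroup.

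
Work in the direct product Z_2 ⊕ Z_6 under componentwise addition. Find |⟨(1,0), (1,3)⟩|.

|⟨(1,0)⟩| = 2 and |⟨(1,3)⟩| = 2, so |H| is a multiple of lcm(2, 2) = 2 and divides |G| = 12.
Closing under the operation: H = {(0,0), (0,3), (1,0), (1,3)}, so |H| = 4.

4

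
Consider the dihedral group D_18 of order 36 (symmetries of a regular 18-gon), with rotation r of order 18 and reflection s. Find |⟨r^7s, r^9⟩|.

|⟨r^7s⟩| = 2 and |⟨r^9⟩| = 2, so |H| is a multiple of lcm(2, 2) = 2 and divides |G| = 36.
Closing under the operation: H = {e, r^9, r^7s, r^16s}, so |H| = 4.

4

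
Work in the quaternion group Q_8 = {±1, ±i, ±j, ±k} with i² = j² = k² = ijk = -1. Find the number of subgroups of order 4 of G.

3

|G| = 8 and 4 | 8, so subgroups of order 4 are possible by Lagrange.
The subgroups of order 4 are: {1, -1, i, -i}; {1, -1, j, -j}; {1, -1, k, -k}.
So G has 3 subgroups of order 4.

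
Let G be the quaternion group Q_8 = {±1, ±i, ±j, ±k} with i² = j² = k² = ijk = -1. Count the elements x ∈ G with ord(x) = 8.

No element of G has order 8 (even though 8 | 8).

0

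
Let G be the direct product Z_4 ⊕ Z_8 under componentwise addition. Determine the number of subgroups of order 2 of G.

|G| = 32 and 2 | 32, so subgroups of order 2 are possible by Lagrange.
The subgroups of order 2 are: {(0,0), (0,4)}; {(0,0), (2,0)}; {(0,0), (2,4)}.
So G has 3 subgroups of order 2.

3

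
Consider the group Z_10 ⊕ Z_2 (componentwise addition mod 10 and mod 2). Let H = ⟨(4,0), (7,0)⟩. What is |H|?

|⟨(4,0)⟩| = 5 and |⟨(7,0)⟩| = 10, so |H| is a multiple of lcm(5, 10) = 10 and divides |G| = 20.
Closing under the operation: H = {(0,0), (1,0), (2,0), (3,0), (4,0), (5,0), (6,0), (7,0), (8,0), (9,0)}, so |H| = 10.

10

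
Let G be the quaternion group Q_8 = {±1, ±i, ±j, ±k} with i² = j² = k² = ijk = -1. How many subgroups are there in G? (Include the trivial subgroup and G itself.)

|G| = 8, so by Lagrange every subgroup order divides 8. Divisors: 1, 2, 4, 8.
Subgroups by order — order 1: 1; order 2: 1; order 4: 3; order 8: 1.
Total: 1 + 1 + 3 + 1 = 6.

6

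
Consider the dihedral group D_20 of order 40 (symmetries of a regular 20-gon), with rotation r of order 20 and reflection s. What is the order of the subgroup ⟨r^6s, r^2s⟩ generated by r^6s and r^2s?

10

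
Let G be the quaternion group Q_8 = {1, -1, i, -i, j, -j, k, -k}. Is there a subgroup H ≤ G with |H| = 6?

6 does not divide |G| = 8, so by Lagrange no subgroup of order 6 exists.

No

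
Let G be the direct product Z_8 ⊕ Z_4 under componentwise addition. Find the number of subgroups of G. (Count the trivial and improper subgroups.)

22

|G| = 32, so by Lagrange every subgroup order divides 32. Divisors: 1, 2, 4, 8, 16, 32.
Subgroups by order — order 1: 1; order 2: 3; order 4: 7; order 8: 7; order 16: 3; order 32: 1.
Total: 1 + 3 + 7 + 7 + 3 + 1 = 22.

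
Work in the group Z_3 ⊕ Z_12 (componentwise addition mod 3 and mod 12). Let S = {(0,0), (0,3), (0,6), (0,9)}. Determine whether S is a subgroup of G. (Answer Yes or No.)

|S| = 4 divides |G| = 36, consistent with Lagrange.
S contains the identity, every element's inverse is in S, and S is closed under +: it is a subgroup.
In fact S = ⟨(0,3)⟩.

Yes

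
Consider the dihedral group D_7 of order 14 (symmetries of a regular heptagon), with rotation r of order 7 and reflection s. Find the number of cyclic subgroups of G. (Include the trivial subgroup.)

9

A cyclic subgroup of order d is generated by each of its φ(d) elements of order d, so the cyclic subgroups of order d number (#elements of order d)/φ(d).
Cyclic subgroups by order — order 1: 1; order 2: 7; order 7: 1.
Total: 9.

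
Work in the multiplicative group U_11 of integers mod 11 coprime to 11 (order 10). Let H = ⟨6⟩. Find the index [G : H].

|⟨6⟩| = 10 and |G| = 10.
By Lagrange, [G : H] = |G|/|H| = 10/10 = 1.

1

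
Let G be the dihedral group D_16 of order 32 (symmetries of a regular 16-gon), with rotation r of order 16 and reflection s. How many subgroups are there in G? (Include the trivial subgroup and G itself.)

|G| = 32, so by Lagrange every subgroup order divides 32. Divisors: 1, 2, 4, 8, 16, 32.
Subgroups by order — order 1: 1; order 2: 17; order 4: 9; order 8: 5; order 16: 3; order 32: 1.
Total: 1 + 17 + 9 + 5 + 3 + 1 = 36.

36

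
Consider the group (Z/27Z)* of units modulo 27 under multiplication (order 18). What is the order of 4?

Compute successive powers of 4 mod 27: 4, 16, 10, 13, 25, 19, 22, 7, …; 4^9 ≡ 1 (mod 27).
So |⟨4⟩| = 9.

9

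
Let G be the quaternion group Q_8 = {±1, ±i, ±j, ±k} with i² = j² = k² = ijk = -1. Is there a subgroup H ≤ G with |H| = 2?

Yes

2 | 8. A subgroup of order 2 is {1, -1}.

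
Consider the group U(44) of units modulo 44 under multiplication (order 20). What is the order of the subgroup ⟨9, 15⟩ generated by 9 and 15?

|⟨9⟩| = 5 and |⟨15⟩| = 10, so |H| is a multiple of lcm(5, 10) = 10 and divides |G| = 20.
Closing under the operation: H = {1, 3, 5, 9, 15, 23, 25, 27, 31, 37}, so |H| = 10.

10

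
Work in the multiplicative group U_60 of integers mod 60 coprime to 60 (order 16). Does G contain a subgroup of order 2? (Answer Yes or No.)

Yes

2 | 16. A subgroup of order 2 is {1, 11}.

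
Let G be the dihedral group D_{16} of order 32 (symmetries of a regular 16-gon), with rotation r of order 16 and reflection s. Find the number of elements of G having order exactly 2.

Enumerating element orders in G gives 17 elements of order 2.

17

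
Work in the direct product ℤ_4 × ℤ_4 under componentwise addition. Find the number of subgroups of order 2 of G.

3

|G| = 16 and 2 | 16, so subgroups of order 2 are possible by Lagrange.
The subgroups of order 2 are: {(0,0), (0,2)}; {(0,0), (2,0)}; {(0,0), (2,2)}.
So G has 3 subgroups of order 2.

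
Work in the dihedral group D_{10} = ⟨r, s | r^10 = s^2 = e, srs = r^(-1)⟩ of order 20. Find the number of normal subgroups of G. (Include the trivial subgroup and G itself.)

7

G has 22 subgroups. Checking conjugation-invariance by order — order 1: 1/1 normal; order 2: 1/11 normal; order 4: 0/5 normal; order 5: 1/1 normal; order 10: 3/3 normal; order 20: 1/1 normal.
Total normal subgroups: 7.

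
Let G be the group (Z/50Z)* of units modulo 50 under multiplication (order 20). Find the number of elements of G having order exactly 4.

2

The elements of order 4 are: 7, 43.
That's 2.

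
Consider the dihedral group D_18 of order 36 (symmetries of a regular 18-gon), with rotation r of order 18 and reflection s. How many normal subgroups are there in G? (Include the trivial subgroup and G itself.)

G has 45 subgroups. Checking conjugation-invariance by order — order 1: 1/1 normal; order 2: 1/19 normal; order 3: 1/1 normal; order 4: 0/9 normal; order 6: 1/7 normal; order 9: 1/1 normal; order 12: 0/3 normal; order 18: 3/3 normal; order 36: 1/1 normal.
Total normal subgroups: 9.

9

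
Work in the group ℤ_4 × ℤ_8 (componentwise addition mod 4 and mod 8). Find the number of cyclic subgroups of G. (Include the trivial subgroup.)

14

Group the elements of G by the cyclic subgroup they generate; each cyclic subgroup of order d accounts for φ(d) elements.
Cyclic subgroups by order — order 1: 1; order 2: 3; order 4: 6; order 8: 4.
Total: 14.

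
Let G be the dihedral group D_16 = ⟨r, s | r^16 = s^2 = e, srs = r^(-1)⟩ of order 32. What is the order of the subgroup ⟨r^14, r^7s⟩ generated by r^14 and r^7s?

16

|⟨r^14⟩| = 8 and |⟨r^7s⟩| = 2, so |H| is a multiple of lcm(8, 2) = 8 and divides |G| = 32.
Closing under the operation: H = {e, r^2, r^4, r^6, r^8, r^10, r^12, r^14, rs, r^3s, r^5s, r^7s, r^9s, r^11s, r^13s, r^15s}, so |H| = 16.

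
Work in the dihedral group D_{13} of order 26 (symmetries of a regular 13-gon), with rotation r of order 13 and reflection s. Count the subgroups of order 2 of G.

|G| = 26 and 2 | 26, so subgroups of order 2 are possible by Lagrange.
The subgroups of order 2 are: {e, r^10s}; {e, r^11s}; {e, r^12s}; {e, r^2s}; … (13 in all).
So G has 13 subgroups of order 2.

13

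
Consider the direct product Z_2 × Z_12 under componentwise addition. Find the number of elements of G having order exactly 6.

6

An element (a,b) has order lcm(ord(a), ord(b)); count pairs with lcm equal to 6.
Enumerating gives 6 such elements.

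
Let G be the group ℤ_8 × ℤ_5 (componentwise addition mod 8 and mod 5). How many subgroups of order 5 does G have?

1

|G| = 40 and 5 | 40, so subgroups of order 5 are possible by Lagrange.
The subgroups of order 5 are: {(0,0), (0,1), (0,2), (0,3), (0,4)}.
So G has 1 subgroup of order 5.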